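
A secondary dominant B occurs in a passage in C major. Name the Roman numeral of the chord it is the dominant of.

The chord is a major triad on B.
A dominant resolves down a perfect fifth: B → E. In C major, E is scale degree 3, i.e. iii.

iii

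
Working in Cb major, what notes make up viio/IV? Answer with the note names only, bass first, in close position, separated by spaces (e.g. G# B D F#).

The slash marks an applied leading-tone chord: viio of IV. In Cb major, IV is Fb, so the leading tone to it is Eb, a half step below.
Building a diminished triad on Eb gives Eb-Gb-Bbb.

Eb Gb Bbb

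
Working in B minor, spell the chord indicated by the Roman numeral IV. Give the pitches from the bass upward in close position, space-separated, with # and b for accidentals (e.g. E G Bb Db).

E G# B

IV is the major subdominant, borrowed from the parallel major. In B minor that root is E.
So the chord is E-G#-B, a major triad.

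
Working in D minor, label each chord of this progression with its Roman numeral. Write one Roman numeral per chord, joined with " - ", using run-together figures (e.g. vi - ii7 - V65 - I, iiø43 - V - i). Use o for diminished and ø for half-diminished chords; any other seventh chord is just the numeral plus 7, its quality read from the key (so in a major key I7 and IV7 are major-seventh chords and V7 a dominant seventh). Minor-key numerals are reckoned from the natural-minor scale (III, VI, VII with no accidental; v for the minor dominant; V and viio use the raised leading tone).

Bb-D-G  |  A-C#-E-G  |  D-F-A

iv6 - V7 - i

Bb-D-G has root G, degree 4 in D minor, so iv6.
A-C#-E-G has root A, degree 5 in D minor, so V7.
D-F-A: minor triad on D = scale degree 1 → i.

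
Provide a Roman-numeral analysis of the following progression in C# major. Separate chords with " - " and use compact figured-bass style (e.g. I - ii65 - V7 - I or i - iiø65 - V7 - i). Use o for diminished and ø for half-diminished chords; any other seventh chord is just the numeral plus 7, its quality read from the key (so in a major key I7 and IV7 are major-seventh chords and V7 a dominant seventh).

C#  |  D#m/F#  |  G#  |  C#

C#: major triad on C# = scale degree 1 → I.
D#m/F# has root D#, degree 2 in C# major, so ii6.
G#: major triad on G# = scale degree 5 → V.
C# has root C#, degree 1 in C# major, so I.

I - ii6 - V - I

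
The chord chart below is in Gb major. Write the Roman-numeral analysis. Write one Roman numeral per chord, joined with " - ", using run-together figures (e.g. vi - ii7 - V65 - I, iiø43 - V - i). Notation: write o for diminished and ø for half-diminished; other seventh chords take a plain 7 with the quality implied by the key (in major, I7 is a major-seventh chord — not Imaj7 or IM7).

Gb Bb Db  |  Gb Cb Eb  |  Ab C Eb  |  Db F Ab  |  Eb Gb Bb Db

Gb-Bb-Db has root Gb, degree 1 in Gb major, so I.
Gb-Cb-Eb: root Cb is the subdominant; major triad there is IV64.
Ab-C-Eb: a major triad on Ab, the applied dominant of V → V/V.
Db-F-Ab: root Db is the dominant; major triad there is V.
Eb-Gb-Bb-Db: root Eb is the submediant; minor seventh chord there is vi7.

I - IV64 - V/V - V - vi7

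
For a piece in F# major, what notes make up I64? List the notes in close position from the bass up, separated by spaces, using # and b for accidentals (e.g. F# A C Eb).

C# F# A#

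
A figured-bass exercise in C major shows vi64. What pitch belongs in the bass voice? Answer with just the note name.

vi in C major has root A; the chord is A-C-E.
The figure 64 means second inversion — the fifth is in the bass.

E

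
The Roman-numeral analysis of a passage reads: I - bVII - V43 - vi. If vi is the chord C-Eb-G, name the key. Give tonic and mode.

Eb major

vi is given as C-Eb-G — a minor triad with root C.
Counting down 5 scale steps from C places the tonic on Eb; a minor triad on degree 6 is diatonic only in major.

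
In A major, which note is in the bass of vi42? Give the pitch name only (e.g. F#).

vi in A major has root F#; the chord is F#-A-C#-E.
The figure 42 means third inversion — the seventh is in the bass.

E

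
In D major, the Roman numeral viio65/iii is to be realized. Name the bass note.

G#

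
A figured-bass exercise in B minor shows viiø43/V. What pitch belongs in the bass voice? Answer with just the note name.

B

The applied chord viiø43/V is rooted on E#: E#-G#-B-D#.
The figure 43 means second inversion — the fifth is in the bass.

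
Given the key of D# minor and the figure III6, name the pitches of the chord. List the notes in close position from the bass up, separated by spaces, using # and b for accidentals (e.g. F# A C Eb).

The numeral's case and figure indicate a major triad. In D# minor its root, scale degree 3, is F#.
That chord is spelled F#-A#-C#.
With the 6 figure the chord is in first inversion; from the bass A# upward in close position it reads A#-C#-F#.

A# C# F#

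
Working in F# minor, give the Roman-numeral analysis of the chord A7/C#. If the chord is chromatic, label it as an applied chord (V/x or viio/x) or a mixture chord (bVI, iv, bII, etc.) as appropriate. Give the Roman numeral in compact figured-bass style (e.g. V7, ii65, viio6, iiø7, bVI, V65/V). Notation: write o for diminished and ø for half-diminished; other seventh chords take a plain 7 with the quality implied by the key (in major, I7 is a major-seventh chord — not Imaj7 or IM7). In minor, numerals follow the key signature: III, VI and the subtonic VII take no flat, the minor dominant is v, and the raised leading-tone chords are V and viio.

Stacked in thirds the chord is A-C#-E-G: a dominant seventh chord on A.
A is not a diatonic chord root with this quality in F# minor, but it lies a perfect fifth above D (VI), so the chord functions as an applied dominant of VI.
With C# in the bass the chord is in first inversion, so the figured bass is 65.

V65/VI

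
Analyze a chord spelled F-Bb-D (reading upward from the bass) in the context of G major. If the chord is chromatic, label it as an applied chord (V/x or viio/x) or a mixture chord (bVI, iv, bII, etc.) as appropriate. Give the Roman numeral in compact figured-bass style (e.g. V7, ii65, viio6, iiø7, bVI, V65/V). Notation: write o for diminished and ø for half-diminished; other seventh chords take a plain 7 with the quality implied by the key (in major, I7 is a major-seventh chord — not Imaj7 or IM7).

The pitches Bb-D-F form a major triad rooted on Bb.
Bb is the lowered third degree of G major (diatonic 3 would be B). This is a major triad on the lowered third degree, borrowed from the parallel minor.
With F in the bass the chord is in second inversion, so the figured bass is 64.

bIII64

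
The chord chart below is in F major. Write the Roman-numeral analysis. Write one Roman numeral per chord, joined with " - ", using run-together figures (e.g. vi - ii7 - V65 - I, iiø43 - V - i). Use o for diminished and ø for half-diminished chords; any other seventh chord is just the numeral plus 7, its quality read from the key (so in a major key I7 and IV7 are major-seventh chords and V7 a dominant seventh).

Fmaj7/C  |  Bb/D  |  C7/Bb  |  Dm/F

Fmaj7/C has root F, degree 1 in F major, so I43.
Bb/D: root Bb is the subdominant; major triad there is IV6.
C7/Bb: root C is the dominant; dominant seventh chord there is V42.
Dm/F: minor triad on D = scale degree 6 → vi6.

I43 - IV6 - V42 - vi6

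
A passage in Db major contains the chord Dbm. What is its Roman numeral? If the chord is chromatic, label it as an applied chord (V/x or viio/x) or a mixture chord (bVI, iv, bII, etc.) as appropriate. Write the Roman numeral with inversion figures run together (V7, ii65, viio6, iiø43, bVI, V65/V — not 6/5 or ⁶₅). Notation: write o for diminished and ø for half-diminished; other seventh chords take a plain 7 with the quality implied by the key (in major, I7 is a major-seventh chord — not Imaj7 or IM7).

The pitches Db-Fb-Ab form a minor triad rooted on Db.
Db is the first degree of Db major. This is the minor tonic, borrowed from the parallel minor.

i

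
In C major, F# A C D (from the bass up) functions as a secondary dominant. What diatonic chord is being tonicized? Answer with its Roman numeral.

V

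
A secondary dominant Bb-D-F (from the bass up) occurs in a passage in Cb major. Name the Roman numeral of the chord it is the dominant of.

The chord is a major triad on Bb.
A dominant resolves down a perfect fifth: Bb → Eb. In Cb major, Eb is scale degree 3, i.e. iii.

iii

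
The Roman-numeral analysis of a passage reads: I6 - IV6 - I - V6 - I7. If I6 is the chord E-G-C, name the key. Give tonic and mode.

The chord C/E is a major triad rooted on C; its label is I6.
If C is scale degree 1 and the mode makes that degree carry a major triad, the tonic is C and the mode is major.

C major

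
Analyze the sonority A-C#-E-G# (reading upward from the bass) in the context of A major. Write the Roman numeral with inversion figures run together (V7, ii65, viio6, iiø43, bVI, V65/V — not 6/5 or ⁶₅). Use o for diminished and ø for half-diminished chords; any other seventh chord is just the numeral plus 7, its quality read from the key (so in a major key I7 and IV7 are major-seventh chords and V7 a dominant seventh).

Stacked in thirds the chord is A-C#-E-G#: a major seventh chord on A.
A is scale degree 1 in A major, and a major seventh chord on that degree is written I7.

I7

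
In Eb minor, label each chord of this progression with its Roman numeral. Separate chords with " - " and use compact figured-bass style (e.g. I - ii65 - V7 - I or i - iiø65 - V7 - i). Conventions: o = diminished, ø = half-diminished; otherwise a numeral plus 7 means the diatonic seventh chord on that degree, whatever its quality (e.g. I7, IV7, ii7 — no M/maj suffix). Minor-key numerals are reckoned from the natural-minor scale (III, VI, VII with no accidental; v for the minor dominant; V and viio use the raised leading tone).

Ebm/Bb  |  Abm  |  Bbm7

Ebm/Bb: root Eb is the tonic; minor triad there is i64.
Abm has root Ab, degree 4 in Eb minor, so iv.
Bbm7 has root Bb, degree 5 in Eb minor, so v7.

i64 - iv - v7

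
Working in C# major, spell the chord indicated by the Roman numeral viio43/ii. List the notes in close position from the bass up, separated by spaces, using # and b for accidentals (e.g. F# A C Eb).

viio43/ii is a secondary leading-tone chord. The target ii is D# in C# major; the applied chord is rooted a semitone below, on C##.
Building a fully diminished seventh chord on C## gives C##-E#-G#-B.
With the 43 figure the chord is in second inversion; from the bass G# upward in close position it reads G#-B-C##-E#.

G# B C## E#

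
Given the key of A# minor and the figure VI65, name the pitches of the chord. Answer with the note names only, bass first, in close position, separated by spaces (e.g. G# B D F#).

A# C# E# F#

In A# minor, scale degree 6 is F#, and the diatonic chord built there is a major seventh chord.
Stacking thirds from F# gives F#-A#-C#-E#.
With the 65 figure the chord is in first inversion; from the bass A# upward in close position it reads A#-C#-E#-F#.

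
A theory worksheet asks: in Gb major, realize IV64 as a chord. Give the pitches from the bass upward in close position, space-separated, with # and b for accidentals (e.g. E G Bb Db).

The numeral's case and figure indicate a major triad. In Gb major its root, the subdominant, is Cb.
Stacking thirds from Cb gives Cb-Eb-Gb.
The figured bass 64 indicates second inversion, placing the fifth (Gb) in the bass: Gb-Cb-Eb.

Gb Cb Eb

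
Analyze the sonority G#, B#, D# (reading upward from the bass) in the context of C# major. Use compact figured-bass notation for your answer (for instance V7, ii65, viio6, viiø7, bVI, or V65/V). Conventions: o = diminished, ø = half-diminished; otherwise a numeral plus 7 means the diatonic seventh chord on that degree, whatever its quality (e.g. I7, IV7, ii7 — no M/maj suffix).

The pitches G#-B#-D# form a major triad rooted on G#.
G# is scale degree 5 in C# major, and a major triad on that degree is written V.

V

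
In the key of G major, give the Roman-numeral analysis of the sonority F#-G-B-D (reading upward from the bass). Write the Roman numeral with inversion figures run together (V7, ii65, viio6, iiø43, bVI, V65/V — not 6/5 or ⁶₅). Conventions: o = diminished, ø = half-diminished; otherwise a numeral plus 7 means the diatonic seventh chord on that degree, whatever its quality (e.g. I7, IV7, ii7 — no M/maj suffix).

I42

The pitches G-B-D-F# form a major seventh chord rooted on G.
In G major, G is the tonic; the diatonic major seventh chord there is I7.
With F# in the bass the chord is in third inversion, so the figured bass is 42.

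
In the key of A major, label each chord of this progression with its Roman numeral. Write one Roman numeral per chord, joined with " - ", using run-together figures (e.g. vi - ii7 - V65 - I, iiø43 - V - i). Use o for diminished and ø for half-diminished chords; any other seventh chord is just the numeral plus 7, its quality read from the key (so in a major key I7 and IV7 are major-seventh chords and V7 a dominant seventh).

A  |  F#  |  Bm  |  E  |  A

I - V/ii - ii - V - I

A: major triad on A = scale degree 1 → I.
F# is the secondary dominant of ii (major triad on F#): V/ii.
Bm has root B, degree 2 in A major, so ii.
E: major triad on E = scale degree 5 → V.
A has root A, degree 1 in A major, so I.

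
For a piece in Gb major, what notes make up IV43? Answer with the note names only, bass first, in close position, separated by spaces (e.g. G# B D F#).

In Gb major, scale degree 4 is Cb, and the diatonic chord built there is a major seventh chord.
That chord is spelled Cb-Eb-Gb-Bb.
The figured bass 43 indicates second inversion, placing the fifth (Gb) in the bass: Gb-Bb-Cb-Eb.

Gb Bb Cb Eb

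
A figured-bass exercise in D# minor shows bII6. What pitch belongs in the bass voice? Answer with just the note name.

G#

bII in D# minor has root E; the chord is E-G#-B.
The figure 6 means first inversion — the third is in the bass.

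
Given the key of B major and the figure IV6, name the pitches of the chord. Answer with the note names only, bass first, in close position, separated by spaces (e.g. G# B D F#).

The numeral's case and figure indicate a major triad. In B major its root, the subdominant, is E.
Stacking thirds from E gives E-G#-B.
With the 6 figure the chord is in first inversion; from the bass G# upward in close position it reads G#-B-E.

G# B E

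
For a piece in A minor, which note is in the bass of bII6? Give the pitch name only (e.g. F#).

D

bII in A minor has root Bb; the chord is Bb-D-F.
The figure 6 means first inversion — the third is in the bass.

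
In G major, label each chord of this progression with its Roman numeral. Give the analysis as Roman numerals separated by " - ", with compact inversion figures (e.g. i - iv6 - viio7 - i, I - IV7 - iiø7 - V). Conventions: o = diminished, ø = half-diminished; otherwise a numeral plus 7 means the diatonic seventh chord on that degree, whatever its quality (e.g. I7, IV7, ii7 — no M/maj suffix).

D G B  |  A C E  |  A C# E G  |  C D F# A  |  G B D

I64 - ii - V7/V - V42 - I

D-G-B: root G is the tonic; major triad there is I64.
A-C-E: minor triad on A = scale degree 2 → ii.
A-C#-E-G: chromatic; A is V of V, so V7/V.
C-D-F#-A has root D, degree 5 in G major, so V42.
G-B-D: major triad on G = scale degree 1 → I.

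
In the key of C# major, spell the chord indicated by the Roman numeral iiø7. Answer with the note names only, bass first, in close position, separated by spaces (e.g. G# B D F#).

D# F# A C#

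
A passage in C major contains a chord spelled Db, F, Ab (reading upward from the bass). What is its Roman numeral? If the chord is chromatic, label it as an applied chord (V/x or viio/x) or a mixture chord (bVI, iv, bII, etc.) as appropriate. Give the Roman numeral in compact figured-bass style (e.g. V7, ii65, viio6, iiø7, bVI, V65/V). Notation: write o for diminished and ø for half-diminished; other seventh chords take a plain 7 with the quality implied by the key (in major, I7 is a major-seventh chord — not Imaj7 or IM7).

The pitches Db-F-Ab form a major triad rooted on Db.
Db is the lowered second degree of C major (diatonic 2 would be D). This is the Neapolitan chord — a major triad on the lowered second degree.

bII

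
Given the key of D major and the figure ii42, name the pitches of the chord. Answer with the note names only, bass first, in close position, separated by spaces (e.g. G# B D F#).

D E G B

The numeral's case and figure indicate a minor seventh chord. In D major its root, scale degree 2, is E.
Stacking thirds from E gives E-G-B-D.
With the 42 figure the chord is in third inversion; from the bass D upward in close position it reads D-E-G-B.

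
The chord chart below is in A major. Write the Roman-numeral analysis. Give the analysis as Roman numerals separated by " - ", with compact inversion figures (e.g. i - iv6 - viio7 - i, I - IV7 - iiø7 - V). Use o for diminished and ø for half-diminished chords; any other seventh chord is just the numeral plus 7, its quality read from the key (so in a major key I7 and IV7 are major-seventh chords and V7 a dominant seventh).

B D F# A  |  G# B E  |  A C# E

B-D-F#-A: minor seventh chord on B = scale degree 2 → ii7.
G#-B-E has root E, degree 5 in A major, so V6.
A-C#-E: root A is the tonic; major triad there is I.

ii7 - V6 - I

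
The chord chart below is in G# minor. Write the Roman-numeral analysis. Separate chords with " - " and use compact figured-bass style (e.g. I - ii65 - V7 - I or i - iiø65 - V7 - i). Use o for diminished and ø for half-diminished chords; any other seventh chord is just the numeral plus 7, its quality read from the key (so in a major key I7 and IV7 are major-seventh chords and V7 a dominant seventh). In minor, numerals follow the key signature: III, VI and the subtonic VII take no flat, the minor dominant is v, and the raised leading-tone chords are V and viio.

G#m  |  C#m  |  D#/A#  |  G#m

i - iv - V64 - i

G#m has root G#, degree 1 in G# minor, so i.
C#m has root C#, degree 4 in G# minor, so iv.
D#/A# has root D#, degree 5 in G# minor, so V64.
G#m has root G#, degree 1 in G# minor, so i.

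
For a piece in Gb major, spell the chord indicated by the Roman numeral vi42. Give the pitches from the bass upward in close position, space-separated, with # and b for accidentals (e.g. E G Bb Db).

In Gb major, scale degree 6 is Eb, and the diatonic chord built there is a minor seventh chord.
That chord is spelled Eb-Gb-Bb-Db.
The figured bass 42 indicates third inversion, placing the seventh (Db) in the bass: Db-Eb-Gb-Bb.

Db Eb Gb Bb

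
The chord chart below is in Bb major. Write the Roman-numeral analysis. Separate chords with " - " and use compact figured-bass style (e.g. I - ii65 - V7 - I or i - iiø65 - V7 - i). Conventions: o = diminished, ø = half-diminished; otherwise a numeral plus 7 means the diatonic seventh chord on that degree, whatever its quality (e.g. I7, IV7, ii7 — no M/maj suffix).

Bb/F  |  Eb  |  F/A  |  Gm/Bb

Bb/F: root Bb is the tonic; major triad there is I64.
Eb: root Eb is the subdominant; major triad there is IV.
F/A: major triad on F = scale degree 5 → V6.
Gm/Bb: root G is the submediant; minor triad there is vi6.

I64 - IV - V6 - vi6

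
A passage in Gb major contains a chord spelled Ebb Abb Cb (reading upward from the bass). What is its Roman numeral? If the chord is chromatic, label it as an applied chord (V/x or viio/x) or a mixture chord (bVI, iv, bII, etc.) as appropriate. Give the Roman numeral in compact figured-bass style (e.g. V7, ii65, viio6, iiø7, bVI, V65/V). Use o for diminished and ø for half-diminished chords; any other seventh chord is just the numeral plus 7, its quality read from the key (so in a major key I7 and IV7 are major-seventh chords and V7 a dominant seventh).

bII64

The pitches Abb-Cb-Ebb form a major triad rooted on Abb.
Abb is the lowered second degree of Gb major (diatonic 2 would be Ab). This is the Neapolitan chord — a major triad on the lowered second degree.
With Ebb in the bass the chord is in second inversion, so the figured bass is 64.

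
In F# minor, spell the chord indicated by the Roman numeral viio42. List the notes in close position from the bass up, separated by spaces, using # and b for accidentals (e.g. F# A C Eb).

In F# minor, the leading-tone chord is built on the raised seventh degree, E#.
That chord is spelled E#-G#-B-D.
The figured bass 42 indicates third inversion, placing the seventh (D) in the bass: D-E#-G#-B.

D E# G# B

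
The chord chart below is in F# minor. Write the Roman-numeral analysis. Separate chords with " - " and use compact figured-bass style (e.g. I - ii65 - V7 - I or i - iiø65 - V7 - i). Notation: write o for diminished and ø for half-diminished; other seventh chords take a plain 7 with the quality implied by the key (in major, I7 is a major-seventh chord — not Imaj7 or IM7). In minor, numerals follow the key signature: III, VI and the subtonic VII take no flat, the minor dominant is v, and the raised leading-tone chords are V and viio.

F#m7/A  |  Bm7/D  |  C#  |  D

i65 - iv65 - V - VI

F#m7/A: minor seventh chord on F# = scale degree 1 → i65.
Bm7/D has root B, degree 4 in F# minor, so iv65.
C#: major triad on C# = scale degree 5 → V.
D: root D is the submediant; major triad there is VI.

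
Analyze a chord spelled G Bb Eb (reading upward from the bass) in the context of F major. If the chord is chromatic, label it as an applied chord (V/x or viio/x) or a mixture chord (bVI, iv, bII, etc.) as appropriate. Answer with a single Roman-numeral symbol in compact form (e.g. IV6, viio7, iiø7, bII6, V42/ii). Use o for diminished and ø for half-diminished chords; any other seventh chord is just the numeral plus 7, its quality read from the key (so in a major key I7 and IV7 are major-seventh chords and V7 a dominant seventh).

bVII6

The pitches Eb-G-Bb form a major triad rooted on Eb.
Eb is the lowered seventh degree of F major (diatonic 7 would be E). This is a major triad on the lowered seventh degree (the subtonic), borrowed from the parallel minor.
With G in the bass the chord is in first inversion, so the figured bass is 6.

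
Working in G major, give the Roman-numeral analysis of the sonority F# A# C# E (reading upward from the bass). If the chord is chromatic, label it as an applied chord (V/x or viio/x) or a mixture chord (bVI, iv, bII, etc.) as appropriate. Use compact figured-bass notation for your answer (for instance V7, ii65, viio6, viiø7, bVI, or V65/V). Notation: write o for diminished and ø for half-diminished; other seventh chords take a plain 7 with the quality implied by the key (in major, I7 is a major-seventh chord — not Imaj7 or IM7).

V7/iii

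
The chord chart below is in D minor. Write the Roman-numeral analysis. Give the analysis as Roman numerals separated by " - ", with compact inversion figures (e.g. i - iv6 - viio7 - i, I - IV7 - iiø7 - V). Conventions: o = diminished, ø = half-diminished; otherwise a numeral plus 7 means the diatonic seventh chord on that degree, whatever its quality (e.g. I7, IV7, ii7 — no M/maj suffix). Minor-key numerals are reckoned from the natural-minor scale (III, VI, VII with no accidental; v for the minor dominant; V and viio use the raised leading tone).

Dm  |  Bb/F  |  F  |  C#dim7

i - VI64 - III - viio7

Dm: minor triad on D = scale degree 1 → i.
Bb/F: major triad on Bb = scale degree 6 → VI64.
F: major triad on F = scale degree 3 → III.
C#dim7: root C# is the leading tone; fully diminished seventh chord there is viio7.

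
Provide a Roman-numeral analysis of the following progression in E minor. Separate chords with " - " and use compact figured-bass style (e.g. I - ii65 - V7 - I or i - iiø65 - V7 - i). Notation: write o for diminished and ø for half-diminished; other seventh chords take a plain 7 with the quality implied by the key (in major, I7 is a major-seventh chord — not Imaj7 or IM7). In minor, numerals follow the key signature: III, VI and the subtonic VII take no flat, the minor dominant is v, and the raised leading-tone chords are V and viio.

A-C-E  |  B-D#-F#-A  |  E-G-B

A-C-E: minor triad on A = scale degree 4 → iv.
B-D#-F#-A: root B is the dominant; dominant seventh chord there is V7.
E-G-B: minor triad on E = scale degree 1 → i.

iv - V7 - i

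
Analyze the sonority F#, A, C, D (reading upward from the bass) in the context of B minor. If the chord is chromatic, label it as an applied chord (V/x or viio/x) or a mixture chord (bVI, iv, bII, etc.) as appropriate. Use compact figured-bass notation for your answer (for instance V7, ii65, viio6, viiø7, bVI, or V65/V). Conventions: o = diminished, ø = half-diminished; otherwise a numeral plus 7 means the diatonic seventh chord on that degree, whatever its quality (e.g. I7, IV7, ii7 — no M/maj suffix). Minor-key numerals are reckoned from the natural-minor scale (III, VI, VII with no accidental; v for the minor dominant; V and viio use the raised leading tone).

V65/VI

The pitches D-F#-A-C form a dominant seventh chord rooted on D.
D is not a diatonic chord root with this quality in B minor, but it lies a perfect fifth above G (VI), so the chord functions as an applied dominant of VI.
With F# in the bass the chord is in first inversion, so the figured bass is 65.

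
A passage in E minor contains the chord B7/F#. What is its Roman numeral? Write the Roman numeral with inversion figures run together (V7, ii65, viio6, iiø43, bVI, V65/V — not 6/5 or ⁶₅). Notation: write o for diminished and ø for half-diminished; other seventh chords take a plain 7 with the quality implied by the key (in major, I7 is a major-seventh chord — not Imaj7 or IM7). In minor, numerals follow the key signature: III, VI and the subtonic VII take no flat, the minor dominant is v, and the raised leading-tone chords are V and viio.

V43

Stacked in thirds the chord is B-D#-F#-A: a dominant seventh chord on B.
In E minor, B is the dominant; the diatonic dominant seventh chord there is V7.
With F# in the bass the chord is in second inversion, so the figured bass is 43.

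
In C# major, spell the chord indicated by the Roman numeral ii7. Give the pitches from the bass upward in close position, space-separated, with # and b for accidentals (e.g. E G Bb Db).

D# F# A# C#

In C# major, the supertonic is D#, and the diatonic chord built there is a minor seventh chord.
Stacking thirds from D# gives D#-F#-A#-C#.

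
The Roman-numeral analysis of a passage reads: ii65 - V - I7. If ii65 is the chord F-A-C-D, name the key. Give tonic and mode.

The chord Dm7/F is a minor seventh chord rooted on D; its label is ii65.
Counting down one scale step from D places the tonic on C; a minor seventh chord on degree 2 is diatonic only in major.

C major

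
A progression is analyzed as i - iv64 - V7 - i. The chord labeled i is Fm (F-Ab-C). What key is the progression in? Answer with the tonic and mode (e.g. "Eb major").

The anchor chord is a minor triad on F, labeled i.
If F is scale degree 1 and the mode makes that degree carry a minor triad, the tonic is F and the mode is minor.

F minor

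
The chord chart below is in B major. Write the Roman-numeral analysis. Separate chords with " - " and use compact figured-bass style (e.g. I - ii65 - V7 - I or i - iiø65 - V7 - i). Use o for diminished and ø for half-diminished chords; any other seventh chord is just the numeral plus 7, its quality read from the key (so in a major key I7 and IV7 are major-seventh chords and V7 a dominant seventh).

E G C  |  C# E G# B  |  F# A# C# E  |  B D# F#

E-G-C: major triad on C — chromatic; C is the lowered second degree, so this is the Neapolitan sixth, bII6 (third, E, in the bass — hence the 6).
C#-E-G#-B has root C#, degree 2 in B major, so ii7.
F#-A#-C#-E has root F#, degree 5 in B major, so V7.
B-D#-F# has root B, degree 1 in B major, so I.

bII6 - ii7 - V7 - I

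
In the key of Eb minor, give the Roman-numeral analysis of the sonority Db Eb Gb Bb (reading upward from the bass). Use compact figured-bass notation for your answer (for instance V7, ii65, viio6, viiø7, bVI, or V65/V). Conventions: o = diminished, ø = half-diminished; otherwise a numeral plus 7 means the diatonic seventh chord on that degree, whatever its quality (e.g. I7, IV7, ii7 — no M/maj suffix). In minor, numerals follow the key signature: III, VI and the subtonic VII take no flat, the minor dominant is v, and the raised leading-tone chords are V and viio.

i42

Stacked in thirds the chord is Eb-Gb-Bb-Db: a minor seventh chord on Eb.
Eb is scale degree 1 in Eb minor, and a minor seventh chord on that degree is written i7.
With Db in the bass the chord is in third inversion, so the figured bass is 42.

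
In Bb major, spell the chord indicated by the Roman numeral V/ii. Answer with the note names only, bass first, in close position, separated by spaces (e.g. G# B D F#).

The slash means an applied dominant: we want the dominant of ii. In Bb major, ii is C minor, and its dominant is built on G.
Building a major triad on G gives G-B-D.

G B D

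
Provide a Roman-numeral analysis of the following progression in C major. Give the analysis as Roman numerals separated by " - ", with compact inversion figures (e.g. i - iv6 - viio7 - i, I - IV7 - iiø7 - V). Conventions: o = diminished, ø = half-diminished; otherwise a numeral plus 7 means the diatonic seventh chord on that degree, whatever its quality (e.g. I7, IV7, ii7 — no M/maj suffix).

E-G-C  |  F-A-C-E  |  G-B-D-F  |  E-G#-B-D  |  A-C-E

E-G-C has root C, degree 1 in C major, so I6.
F-A-C-E has root F, degree 4 in C major, so IV7.
G-B-D-F has root G, degree 5 in C major, so V7.
E-G#-B-D: a dominant seventh chord on E, the applied dominant of vi → V7/vi.
A-C-E has root A, degree 6 in C major, so vi.

I6 - IV7 - V7 - V7/vi - vi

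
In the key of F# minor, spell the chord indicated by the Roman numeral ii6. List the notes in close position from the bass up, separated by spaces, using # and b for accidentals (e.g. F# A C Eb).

ii6 is the minor supertonic, borrowed from the parallel major (the Dorian ii). In F# minor that root is G#.
So the chord is G#-B-D#.
The figured bass 6 indicates first inversion, placing the third (B) in the bass: B-D#-G#.

B D# G#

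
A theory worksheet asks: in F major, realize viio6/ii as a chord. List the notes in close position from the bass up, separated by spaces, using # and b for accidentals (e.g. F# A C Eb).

A C F#

The slash marks an applied leading-tone chord: viio of ii. In F major, ii is G, so the leading tone to it is F#, a half step below.
Building a diminished triad on F# gives F#-A-C.
The figured bass 6 indicates first inversion, placing the third (A) in the bass: A-C-F#.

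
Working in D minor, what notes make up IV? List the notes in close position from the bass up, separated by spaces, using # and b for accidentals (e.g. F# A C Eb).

G B D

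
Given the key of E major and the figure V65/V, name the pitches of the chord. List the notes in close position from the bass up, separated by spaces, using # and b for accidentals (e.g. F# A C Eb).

A# C# E F#

V65/V is a secondary dominant — the dominant seventh of V. V in E major is B, so the applied chord's root is F#, a perfect fifth above.
Building a dominant seventh chord on F# gives F#-A#-C#-E.
With the 65 figure the chord is in first inversion; from the bass A# upward in close position it reads A#-C#-E-F#.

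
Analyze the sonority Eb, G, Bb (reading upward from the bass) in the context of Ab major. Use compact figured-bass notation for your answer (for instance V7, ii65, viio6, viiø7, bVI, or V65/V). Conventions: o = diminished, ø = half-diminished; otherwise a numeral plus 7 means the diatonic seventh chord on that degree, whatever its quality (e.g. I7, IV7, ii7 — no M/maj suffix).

V

The pitches Eb-G-Bb form a major triad rooted on Eb.
Eb is scale degree 5 in Ab major, and a major triad on that degree is written V.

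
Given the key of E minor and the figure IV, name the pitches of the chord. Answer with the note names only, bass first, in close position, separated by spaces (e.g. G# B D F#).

Scale degree 4 in E minor is A; here the chord built on it is altered to a major triad. IV is the major subdominant, borrowed from the parallel major.
So the chord is A-C#-E.

A C# E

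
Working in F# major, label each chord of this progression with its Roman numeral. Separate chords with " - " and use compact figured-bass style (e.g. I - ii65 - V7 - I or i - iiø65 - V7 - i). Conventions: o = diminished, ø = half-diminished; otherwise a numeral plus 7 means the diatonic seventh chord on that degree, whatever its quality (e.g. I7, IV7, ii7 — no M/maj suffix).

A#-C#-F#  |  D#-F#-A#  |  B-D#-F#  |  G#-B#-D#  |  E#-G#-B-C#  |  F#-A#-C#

I6 - vi - IV - V/V - V65 - I

A#-C#-F#: major triad on F# = scale degree 1 → I6.
D#-F#-A# has root D#, degree 6 in F# major, so vi.
B-D#-F#: major triad on B = scale degree 4 → IV.
G#-B#-D#: chromatic; G# is V of V, so V/V.
E#-G#-B-C#: dominant seventh chord on C# = scale degree 5 → V65.
F#-A#-C#: root F# is the tonic; major triad there is I.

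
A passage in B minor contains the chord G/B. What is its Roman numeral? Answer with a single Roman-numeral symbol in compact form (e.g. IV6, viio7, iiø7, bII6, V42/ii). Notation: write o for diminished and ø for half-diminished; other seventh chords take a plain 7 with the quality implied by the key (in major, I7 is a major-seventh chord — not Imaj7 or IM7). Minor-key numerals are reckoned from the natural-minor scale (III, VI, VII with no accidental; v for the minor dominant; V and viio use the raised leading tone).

Stacked in thirds the chord is G-B-D: a major triad on G.
G is scale degree 6 in B minor, and a major triad on that degree is written VI.
With B in the bass the chord is in first inversion, so the figured bass is 6.

VI6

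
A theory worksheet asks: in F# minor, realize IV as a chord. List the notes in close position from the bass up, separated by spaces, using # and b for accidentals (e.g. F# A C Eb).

IV is the major subdominant, borrowed from the parallel major. In F# minor that root is B.
So the chord is B-D#-F#, a major triad.

B D# F#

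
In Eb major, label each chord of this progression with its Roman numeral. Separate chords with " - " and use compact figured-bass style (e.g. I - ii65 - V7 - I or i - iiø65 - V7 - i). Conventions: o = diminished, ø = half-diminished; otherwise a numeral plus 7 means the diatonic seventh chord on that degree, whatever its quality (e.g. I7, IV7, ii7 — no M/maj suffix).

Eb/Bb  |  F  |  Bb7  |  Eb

I64 - V/V - V7 - I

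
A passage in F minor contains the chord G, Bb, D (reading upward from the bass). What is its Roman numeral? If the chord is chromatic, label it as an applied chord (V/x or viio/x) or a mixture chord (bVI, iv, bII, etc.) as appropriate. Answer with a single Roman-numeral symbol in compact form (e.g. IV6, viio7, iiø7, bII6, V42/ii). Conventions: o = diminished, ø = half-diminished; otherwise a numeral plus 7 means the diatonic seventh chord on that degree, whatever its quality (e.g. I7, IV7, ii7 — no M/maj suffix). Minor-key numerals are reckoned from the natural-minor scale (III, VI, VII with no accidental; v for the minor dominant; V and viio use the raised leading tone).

ii

The pitches G-Bb-D form a minor triad rooted on G.
G is the second degree of F minor. This is the minor supertonic, borrowed from the parallel major (the Dorian ii).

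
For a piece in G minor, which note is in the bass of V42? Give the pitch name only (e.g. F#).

V in G minor has root D; the chord is D-F#-A-C.
The figure 42 means third inversion — the seventh is in the bass.

C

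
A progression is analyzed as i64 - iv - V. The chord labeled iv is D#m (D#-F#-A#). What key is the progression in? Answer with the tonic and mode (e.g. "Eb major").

The chord D#m is a minor triad rooted on D#; its label is iv.
iv on D# implies D# is the subdominant; that puts the tonic at A#, and the lowercase numeral fits minor mode.

A# minor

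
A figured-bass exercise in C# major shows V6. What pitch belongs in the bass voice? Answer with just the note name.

V in C# major has root G#; the chord is G#-B#-D#.
The figure 6 means first inversion — the third is in the bass.

B#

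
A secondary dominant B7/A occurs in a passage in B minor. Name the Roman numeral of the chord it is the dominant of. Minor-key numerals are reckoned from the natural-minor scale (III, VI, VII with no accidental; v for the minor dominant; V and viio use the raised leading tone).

iv

The chord is a dominant seventh chord on B.
A dominant resolves down a perfect fifth: B → E. In B minor, E is scale degree 4, i.e. iv.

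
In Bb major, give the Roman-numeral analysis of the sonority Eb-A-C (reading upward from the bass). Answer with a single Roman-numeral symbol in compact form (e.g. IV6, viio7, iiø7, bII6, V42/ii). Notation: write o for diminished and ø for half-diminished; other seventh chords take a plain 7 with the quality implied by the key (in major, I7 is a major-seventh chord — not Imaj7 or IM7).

Stacked in thirds the chord is A-C-Eb: a diminished triad on A.
In Bb major, A is the leading tone; the diatonic diminished triad there is viio.
With Eb in the bass the chord is in second inversion, so the figured bass is 64.

viio64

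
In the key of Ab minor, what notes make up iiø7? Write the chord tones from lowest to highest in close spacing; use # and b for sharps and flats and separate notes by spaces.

Bb Db Fb Ab

The numeral's case and figure indicate a half-diminished seventh chord. In Ab minor its root, scale degree 2, is Bb.
That chord is spelled Bb-Db-Fb-Ab.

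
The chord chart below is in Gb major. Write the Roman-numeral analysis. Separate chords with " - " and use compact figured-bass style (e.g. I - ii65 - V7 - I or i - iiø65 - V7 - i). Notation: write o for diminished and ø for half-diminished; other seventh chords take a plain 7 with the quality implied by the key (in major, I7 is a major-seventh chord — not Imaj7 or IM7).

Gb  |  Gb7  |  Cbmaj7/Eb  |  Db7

I - V7/IV - IV65 - V7

Gb: root Gb is the tonic; major triad there is I.
Gb7 is the secondary dominant of IV (dominant seventh chord on Gb): V7/IV.
Cbmaj7/Eb: root Cb is the subdominant; major seventh chord there is IV65.
Db7 has root Db, degree 5 in Gb major, so V7.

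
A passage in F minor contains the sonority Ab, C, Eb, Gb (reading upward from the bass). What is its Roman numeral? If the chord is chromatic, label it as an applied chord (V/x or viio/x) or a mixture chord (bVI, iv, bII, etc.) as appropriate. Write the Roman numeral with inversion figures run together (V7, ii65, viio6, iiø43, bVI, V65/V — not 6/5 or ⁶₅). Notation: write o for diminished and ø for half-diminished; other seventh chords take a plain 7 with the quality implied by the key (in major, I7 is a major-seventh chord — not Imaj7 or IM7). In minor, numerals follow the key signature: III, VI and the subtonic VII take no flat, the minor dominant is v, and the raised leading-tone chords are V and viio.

V7/VI

The pitches Ab-C-Eb-Gb form a dominant seventh chord rooted on Ab.
Ab is not a diatonic chord root with this quality in F minor, but it lies a perfect fifth above Db (VI), so the chord functions as an applied dominant of VI.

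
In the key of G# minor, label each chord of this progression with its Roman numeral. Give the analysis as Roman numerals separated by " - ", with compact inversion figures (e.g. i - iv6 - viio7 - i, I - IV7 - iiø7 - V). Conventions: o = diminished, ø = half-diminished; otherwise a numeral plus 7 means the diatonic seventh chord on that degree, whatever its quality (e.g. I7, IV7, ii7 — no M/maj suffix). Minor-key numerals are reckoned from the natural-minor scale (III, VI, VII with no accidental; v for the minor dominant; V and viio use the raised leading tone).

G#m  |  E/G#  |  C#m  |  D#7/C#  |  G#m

G#m has root G#, degree 1 in G# minor, so i.
E/G#: major triad on E = scale degree 6 → VI6.
C#m: minor triad on C# = scale degree 4 → iv.
D#7/C#: dominant seventh chord on D# = scale degree 5 → V42.
G#m: root G# is the tonic; minor triad there is i.

i - VI6 - iv - V42 - i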